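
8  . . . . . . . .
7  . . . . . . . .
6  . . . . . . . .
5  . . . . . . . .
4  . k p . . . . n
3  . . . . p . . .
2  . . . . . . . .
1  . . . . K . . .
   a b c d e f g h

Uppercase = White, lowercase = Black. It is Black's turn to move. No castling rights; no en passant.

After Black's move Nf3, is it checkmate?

no

After Nf3: white king on e1; in check: yes, from the black knight on f3.
White has 3 legal replies: Ke2, Kf1, Kd1.
In check but a legal move exists → not checkmate.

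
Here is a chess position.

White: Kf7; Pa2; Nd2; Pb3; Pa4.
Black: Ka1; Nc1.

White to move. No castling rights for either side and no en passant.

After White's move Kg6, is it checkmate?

After Kg6: black king on a1; in check: no.
Black is not in check, so this cannot be checkmate.

no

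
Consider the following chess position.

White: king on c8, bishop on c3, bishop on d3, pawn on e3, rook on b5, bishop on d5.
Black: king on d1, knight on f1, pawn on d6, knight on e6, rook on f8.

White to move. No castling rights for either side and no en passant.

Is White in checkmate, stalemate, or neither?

neither

White to move; white king on c8.
In check: yes, from the black rook on f8.
King squares — b7: available; c7: attacked by Ne6; d7: available; b8: attacked by Rf8; d8: attacked by Ne6.
Legal moves for White: Kd7, Kb7.
White is in check but has 2 legal moves → neither.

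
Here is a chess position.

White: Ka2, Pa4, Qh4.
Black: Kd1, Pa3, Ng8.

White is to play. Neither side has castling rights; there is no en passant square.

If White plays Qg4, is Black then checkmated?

no

After Qg4: black king on d1; in check: yes, from the white queen on g4.
Black has 4 legal replies: Kd2, Kc2, Ke1, Kc1.
In check but a legal move exists → not checkmate.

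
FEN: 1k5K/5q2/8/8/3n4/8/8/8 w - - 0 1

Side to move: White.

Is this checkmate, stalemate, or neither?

stalemate

White to move; white king on h8.
In check: no.
King squares — g7: attacked by Qf7; h7: attacked by Qf7; g8: attacked by Qf7.
Legal moves for White: none.
Not in check and no legal moves → stalemate.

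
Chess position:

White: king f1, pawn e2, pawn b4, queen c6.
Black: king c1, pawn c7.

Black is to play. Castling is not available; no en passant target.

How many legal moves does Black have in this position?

4

Black to move; king on c1.
In check: yes, from the white queen on c6.
Legal moves: Kd2, Kb2, Kd1, Kb1.
Count: 4.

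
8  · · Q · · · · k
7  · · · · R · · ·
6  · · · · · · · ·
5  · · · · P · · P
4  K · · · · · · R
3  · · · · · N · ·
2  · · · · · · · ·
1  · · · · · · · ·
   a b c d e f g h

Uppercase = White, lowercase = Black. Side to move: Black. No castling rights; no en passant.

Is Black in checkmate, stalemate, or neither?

checkmate

Black to move; black king on h8.
In check: yes, from the white queen on c8.
King squares — g7: attacked by Re7; h7: attacked by Re7; g8: attacked by Qc8.
Legal moves for Black: none.
In check with no legal moves → checkmate.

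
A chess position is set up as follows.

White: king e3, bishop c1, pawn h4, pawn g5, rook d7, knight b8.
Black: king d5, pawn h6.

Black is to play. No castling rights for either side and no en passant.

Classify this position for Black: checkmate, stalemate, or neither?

neither

Black to move; black king on d5.
In check: yes, from the white rook on d7.
King squares — c4: available; d4: attacked by Ke3; e4: attacked by Ke3; c5: available; e5: available; c6: attacked by Nb8; d6: attacked by Rd7; e6: available.
Legal moves for Black: Ke6, Ke5, Kc5, Kc4.
Black is in check but has 4 legal moves → neither.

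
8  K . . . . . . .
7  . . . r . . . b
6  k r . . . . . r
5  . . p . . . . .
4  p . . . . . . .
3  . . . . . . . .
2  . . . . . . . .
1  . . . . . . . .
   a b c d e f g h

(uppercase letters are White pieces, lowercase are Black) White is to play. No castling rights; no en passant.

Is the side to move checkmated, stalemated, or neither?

stalemate

White to move; white king on a8.
In check: no.
King squares — a7: attacked by Ka6; b7: attacked by Ka6; b8: attacked by Rb6.
Legal moves for White: none.
Not in check and no legal moves → stalemate.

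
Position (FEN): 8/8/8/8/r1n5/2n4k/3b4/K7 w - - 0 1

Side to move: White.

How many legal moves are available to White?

0

White to move; king on a1.
In check: yes, from the black rook on a4.
Legal moves: none.
Count: 0.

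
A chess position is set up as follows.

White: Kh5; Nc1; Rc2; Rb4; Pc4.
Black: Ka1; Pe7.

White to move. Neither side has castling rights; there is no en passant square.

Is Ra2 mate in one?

After Ra2: black king on a1; in check: yes, from the white rook on a2.
King squares — b1: attacked by Rb4; a2: attacked by Nc1; b2: attacked by Ra2.
Black has no legal moves → checkmate.

yes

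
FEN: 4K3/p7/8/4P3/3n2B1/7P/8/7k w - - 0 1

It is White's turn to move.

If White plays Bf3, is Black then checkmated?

no

After Bf3: black king on h1; in check: yes, from the white bishop on f3.
Black has 3 legal replies: Kh2, Kg1, Nxf3.
In check but a legal move exists → not checkmate.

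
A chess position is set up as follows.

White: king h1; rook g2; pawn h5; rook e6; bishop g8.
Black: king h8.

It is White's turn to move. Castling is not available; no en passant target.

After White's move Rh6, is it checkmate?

yes

After Rh6: black king on h8; in check: yes, from the white rook on h6.
King squares — g7: attacked by Rg2; h7: attacked by Rh6; g8: attacked by Rg2.
Black has no legal moves → checkmate.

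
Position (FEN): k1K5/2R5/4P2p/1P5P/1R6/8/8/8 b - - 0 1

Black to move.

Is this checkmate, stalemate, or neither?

stalemate

Black to move; black king on a8.
In check: no.
King squares — a7: attacked by Rc7; b7: attacked by Rc7; b8: attacked by Kc8.
Legal moves for Black: none.
Not in check and no legal moves → stalemate.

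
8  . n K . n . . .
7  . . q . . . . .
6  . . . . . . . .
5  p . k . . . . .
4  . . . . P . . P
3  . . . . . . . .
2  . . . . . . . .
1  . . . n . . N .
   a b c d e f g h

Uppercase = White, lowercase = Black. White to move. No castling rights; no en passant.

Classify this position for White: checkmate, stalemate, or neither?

White to move; white king on c8.
In check: yes, from the black queen on c7.
King squares — b7: attacked by Qc7; c7: attacked by Ne8; d7: attacked by Qc7; b8: attacked by Qc7; d8: attacked by Qc7.
Legal moves for White: none.
In check with no legal moves → checkmate.

checkmate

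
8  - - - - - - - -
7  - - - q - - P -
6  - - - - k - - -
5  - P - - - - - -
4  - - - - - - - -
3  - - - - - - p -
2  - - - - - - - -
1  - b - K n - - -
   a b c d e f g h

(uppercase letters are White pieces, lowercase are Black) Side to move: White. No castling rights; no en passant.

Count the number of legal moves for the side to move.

White to move; king on d1.
In check: yes, from the black queen on d7.
Legal moves: Ke2, Kxe1, Kc1.
Count: 3.

3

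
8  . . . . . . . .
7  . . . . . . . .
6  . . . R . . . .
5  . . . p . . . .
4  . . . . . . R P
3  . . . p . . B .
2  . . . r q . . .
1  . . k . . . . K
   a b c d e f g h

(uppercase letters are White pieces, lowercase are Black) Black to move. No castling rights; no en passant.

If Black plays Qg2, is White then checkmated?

After Qg2: white king on h1; in check: yes, from the black queen on g2.
King squares — g1: attacked by Qg2; g2: attacked by Rd2; h2: attacked by Qg2.
White has no legal moves → checkmate.

yes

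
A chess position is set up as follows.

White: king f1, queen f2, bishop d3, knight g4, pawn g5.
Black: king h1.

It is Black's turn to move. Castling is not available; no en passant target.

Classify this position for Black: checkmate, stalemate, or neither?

Black to move; black king on h1.
In check: no.
King squares — g1: attacked by Kf1; g2: attacked by Kf1; h2: attacked by Qf2.
Legal moves for Black: none.
Not in check and no legal moves → stalemate.

stalemate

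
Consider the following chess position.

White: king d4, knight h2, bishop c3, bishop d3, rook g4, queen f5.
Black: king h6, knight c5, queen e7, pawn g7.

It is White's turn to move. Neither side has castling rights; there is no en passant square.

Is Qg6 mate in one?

yes

After Qg6: black king on h6; in check: yes, from the white queen on g6.
King squares — g5: attacked by Rg4; h5: attacked by Qg6; g6: attacked by Bd3; g7: own pawn; h7: attacked by Qg6.
Black has no legal moves → checkmate.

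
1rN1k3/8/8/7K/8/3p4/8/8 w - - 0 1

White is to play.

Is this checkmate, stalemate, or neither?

neither

White to move; white king on h5.
In check: no.
Legal moves for White: Ne7, Na7, Nd6+, Nb6, Kh6, Kg6, Kg5, Kh4, Kg4.
White has 9 legal moves and is not in check → neither.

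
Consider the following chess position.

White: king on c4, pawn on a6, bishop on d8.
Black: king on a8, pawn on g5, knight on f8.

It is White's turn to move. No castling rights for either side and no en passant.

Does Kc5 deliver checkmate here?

After Kc5: black king on a8; in check: no.
Black is not in check, so this cannot be checkmate.

no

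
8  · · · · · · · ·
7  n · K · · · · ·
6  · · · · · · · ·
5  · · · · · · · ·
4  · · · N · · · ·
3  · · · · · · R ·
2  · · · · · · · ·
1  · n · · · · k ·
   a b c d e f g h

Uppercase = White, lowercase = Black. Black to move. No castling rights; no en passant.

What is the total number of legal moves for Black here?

4

Black to move; king on g1.
In check: yes, from the white rook on g3.
Legal moves: Kh2, Kf2, Kh1, Kf1.
Count: 4.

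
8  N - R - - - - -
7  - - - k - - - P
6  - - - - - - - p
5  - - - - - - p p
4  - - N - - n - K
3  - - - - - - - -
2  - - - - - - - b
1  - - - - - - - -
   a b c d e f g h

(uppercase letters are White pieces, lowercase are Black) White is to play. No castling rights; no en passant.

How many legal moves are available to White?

0

White to move; king on h4.
In check: yes, from the black pawn on g5.
Legal moves: none.
Count: 0.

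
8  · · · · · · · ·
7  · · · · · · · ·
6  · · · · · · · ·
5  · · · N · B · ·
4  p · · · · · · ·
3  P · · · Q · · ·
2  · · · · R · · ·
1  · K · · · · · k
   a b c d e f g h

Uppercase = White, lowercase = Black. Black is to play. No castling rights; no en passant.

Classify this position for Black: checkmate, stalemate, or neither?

stalemate

Black to move; black king on h1.
In check: no.
King squares — g1: attacked by Qe3; g2: attacked by Re2; h2: attacked by Re2.
Legal moves for Black: none.
Not in check and no legal moves → stalemate.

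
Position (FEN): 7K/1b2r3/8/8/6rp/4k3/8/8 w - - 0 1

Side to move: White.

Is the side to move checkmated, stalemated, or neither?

White to move; white king on h8.
In check: no.
King squares — g7: attacked by Rg4; h7: attacked by Re7; g8: attacked by Rg4.
Legal moves for White: none.
Not in check and no legal moves → stalemate.

stalemate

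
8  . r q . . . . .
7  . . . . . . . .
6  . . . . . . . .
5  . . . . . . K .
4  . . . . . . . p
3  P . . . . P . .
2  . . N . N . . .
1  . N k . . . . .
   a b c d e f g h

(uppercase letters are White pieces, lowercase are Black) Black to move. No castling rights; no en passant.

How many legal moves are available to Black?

4

Black to move; king on c1.
In check: yes, from the white knight on e2.
Legal moves: Kxc2, Kb2, Kd1, Kxb1.
Count: 4.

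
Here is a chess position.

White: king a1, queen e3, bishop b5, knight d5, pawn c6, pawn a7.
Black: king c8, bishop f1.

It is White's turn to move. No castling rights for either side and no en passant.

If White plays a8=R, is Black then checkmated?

After a8=R: black king on c8; in check: yes, from the white rook on a8.
King squares — b7: attacked by Pc6; c7: attacked by Nd5; d7: attacked by Pc6; b8: attacked by Ra8; d8: attacked by Ra8.
Black has no legal moves → checkmate.

yes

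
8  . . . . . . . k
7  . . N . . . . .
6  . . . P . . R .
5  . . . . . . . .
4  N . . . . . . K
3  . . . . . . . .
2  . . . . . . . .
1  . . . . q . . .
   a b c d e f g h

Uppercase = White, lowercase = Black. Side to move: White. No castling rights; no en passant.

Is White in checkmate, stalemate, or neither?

White to move; white king on h4.
In check: yes, from the black queen on e1.
King squares — g3: attacked by Qe1; h3: available; g4: available; g5: available; h5: available.
Legal moves for White: Kh5, Kg5, Kg4, Kh3, Rg3.
White is in check but has 5 legal moves → neither.

neither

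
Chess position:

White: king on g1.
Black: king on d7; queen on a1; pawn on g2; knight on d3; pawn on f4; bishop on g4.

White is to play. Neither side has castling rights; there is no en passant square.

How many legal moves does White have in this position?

White to move; king on g1.
In check: yes, from the black queen on a1.
Legal moves: Kh2, Kxg2.
Count: 2.

2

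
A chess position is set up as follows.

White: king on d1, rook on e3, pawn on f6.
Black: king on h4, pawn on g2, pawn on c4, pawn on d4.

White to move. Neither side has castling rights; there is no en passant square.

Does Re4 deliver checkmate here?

no

After Re4: black king on h4; in check: yes, from the white rook on e4.
Black has 4 legal replies: Kh5, Kg5, Kh3, Kg3.
In check but a legal move exists → not checkmate.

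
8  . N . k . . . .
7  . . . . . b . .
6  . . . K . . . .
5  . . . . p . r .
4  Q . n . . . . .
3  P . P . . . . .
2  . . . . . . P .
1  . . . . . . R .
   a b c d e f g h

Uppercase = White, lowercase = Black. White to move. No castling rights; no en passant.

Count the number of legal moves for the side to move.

White to move; king on d6.
In check: yes, from the black knight on c4.
Legal moves: Kc6, Kc5, Qxc4.
Count: 3.

3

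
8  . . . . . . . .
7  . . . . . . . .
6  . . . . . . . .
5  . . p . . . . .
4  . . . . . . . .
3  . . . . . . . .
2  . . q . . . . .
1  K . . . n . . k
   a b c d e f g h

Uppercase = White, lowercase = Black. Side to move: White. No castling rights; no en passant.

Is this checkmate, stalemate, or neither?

White to move; white king on a1.
In check: no.
King squares — b1: attacked by Qc2; a2: attacked by Qc2; b2: attacked by Qc2.
Legal moves for White: none.
Not in check and no legal moves → stalemate.

stalemate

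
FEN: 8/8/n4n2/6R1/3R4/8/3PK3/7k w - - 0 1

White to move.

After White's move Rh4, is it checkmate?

After Rh4: black king on h1; in check: yes, from the white rook on h4.
King squares — g1: attacked by Rg5; g2: attacked by Rg5; h2: attacked by Rh4.
Black has no legal moves → checkmate.

yes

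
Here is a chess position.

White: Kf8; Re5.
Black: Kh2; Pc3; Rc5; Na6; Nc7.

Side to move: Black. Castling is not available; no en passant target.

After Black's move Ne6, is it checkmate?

no

After Ne6: white king on f8; in check: yes, from the black knight on e6.
White has 5 legal replies: Kg8, Ke8, Kf7, Ke7, Rxe6.
In check but a legal move exists → not checkmate.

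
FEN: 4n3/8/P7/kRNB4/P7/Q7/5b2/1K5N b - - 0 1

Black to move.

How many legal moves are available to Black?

Black to move; king on a5.
In check: yes, from the white rook on b5.
Legal moves: none.
Count: 0.

0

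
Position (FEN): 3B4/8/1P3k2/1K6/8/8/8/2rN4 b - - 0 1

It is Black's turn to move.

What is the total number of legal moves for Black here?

Black to move; king on f6.
In check: yes, from the white bishop on d8.
Legal moves: Kg7, Kf7, Kg6, Ke6, Kf5, Ke5.
Count: 6.

6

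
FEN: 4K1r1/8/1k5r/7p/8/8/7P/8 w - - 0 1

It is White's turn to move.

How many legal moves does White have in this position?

3

White to move; king on e8.
In check: yes, from the black rook on g8.
Legal moves: Kf7, Ke7, Kd7.
Count: 3.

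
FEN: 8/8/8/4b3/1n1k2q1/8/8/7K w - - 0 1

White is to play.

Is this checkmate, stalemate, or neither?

stalemate

White to move; white king on h1.
In check: no.
King squares — g1: attacked by Qg4; g2: attacked by Qg4; h2: attacked by Be5.
Legal moves for White: none.
Not in check and no legal moves → stalemate.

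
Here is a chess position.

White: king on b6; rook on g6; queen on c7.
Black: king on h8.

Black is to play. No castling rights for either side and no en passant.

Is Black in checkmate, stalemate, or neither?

stalemate

Black to move; black king on h8.
In check: no.
King squares — g7: attacked by Rg6; h7: attacked by Qc7; g8: attacked by Rg6.
Legal moves for Black: none.
Not in check and no legal moves → stalemate.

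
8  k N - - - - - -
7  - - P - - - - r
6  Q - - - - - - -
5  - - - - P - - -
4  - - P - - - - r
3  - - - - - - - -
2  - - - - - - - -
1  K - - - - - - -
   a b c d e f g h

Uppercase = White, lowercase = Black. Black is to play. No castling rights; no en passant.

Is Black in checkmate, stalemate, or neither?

checkmate

Black to move; black king on a8.
In check: yes, from the white queen on a6.
King squares — a7: attacked by Qa6; b7: attacked by Qa6; b8: attacked by Pc7.
Legal moves for Black: none.
In check with no legal moves → checkmate.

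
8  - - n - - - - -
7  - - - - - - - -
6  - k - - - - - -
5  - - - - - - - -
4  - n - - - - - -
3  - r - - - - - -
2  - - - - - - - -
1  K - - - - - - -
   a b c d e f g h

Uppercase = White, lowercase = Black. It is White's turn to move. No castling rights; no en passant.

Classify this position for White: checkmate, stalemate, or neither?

stalemate

White to move; white king on a1.
In check: no.
King squares — b1: attacked by Rb3; a2: attacked by Nb4; b2: attacked by Rb3.
Legal moves for White: none.
Not in check and no legal moves → stalemate.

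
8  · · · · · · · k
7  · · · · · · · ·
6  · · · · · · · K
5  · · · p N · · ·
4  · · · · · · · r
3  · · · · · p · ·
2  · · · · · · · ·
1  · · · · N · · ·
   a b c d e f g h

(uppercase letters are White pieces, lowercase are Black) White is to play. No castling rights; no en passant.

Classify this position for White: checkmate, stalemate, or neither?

White to move; white king on h6.
In check: yes, from the black rook on h4.
Legal moves for White: Kg6, Kg5.
White is in check but has 2 legal moves → neither.

neither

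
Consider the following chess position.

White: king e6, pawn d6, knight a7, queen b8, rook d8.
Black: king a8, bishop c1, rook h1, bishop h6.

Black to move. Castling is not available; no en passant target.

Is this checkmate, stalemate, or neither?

Black to move; black king on a8.
In check: yes, from the white queen on b8.
King squares — a7: attacked by Qb8; b7: attacked by Qb8; b8: attacked by Rd8.
Legal moves for Black: none.
In check with no legal moves → checkmate.

checkmate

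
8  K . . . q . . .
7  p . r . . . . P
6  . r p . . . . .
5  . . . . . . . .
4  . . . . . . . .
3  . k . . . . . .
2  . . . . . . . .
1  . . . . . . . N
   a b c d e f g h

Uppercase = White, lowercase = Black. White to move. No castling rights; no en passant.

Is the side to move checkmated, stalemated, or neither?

White to move; white king on a8.
In check: yes, from the black queen on e8.
King squares — a7: attacked by Rc7; b7: attacked by Rb6; b8: attacked by Rb6.
Legal moves for White: none.
In check with no legal moves → checkmate.

checkmate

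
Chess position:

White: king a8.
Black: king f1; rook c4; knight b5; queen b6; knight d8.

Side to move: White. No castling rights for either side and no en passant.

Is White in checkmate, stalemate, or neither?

White to move; white king on a8.
In check: no.
King squares — a7: attacked by Nb5; b7: attacked by Qb6; b8: attacked by Qb6.
Legal moves for White: none.
Not in check and no legal moves → stalemate.

stalemate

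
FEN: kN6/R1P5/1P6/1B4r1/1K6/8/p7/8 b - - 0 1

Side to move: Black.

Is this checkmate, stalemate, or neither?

checkmate

Black to move; black king on a8.
In check: yes, from the white rook on a7.
King squares — a7: attacked by Pb6; b7: attacked by Ra7; b8: attacked by Pc7.
Legal moves for Black: none.
In check with no legal moves → checkmate.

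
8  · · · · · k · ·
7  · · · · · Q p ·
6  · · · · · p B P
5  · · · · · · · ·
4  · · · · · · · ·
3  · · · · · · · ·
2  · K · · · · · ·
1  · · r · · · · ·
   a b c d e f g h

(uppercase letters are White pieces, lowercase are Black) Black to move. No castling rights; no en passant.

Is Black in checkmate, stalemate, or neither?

checkmate

Black to move; black king on f8.
In check: yes, from the white queen on f7.
King squares — e7: attacked by Qf7; f7: attacked by Bg6; g7: own pawn; e8: attacked by Qf7; g8: attacked by Qf7.
Legal moves for Black: none.
In check with no legal moves → checkmate.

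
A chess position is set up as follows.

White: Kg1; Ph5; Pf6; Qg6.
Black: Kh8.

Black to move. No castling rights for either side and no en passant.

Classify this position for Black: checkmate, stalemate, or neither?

stalemate

Black to move; black king on h8.
In check: no.
King squares — g7: attacked by Pf6; h7: attacked by Qg6; g8: attacked by Qg6.
Legal moves for Black: none.
Not in check and no legal moves → stalemate.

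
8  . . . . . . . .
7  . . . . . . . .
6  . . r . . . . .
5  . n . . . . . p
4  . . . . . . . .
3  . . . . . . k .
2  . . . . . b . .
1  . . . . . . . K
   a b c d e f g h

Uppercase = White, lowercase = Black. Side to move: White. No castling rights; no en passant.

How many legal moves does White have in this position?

0

White to move; king on h1.
In check: no.
Legal moves: none.
Count: 0.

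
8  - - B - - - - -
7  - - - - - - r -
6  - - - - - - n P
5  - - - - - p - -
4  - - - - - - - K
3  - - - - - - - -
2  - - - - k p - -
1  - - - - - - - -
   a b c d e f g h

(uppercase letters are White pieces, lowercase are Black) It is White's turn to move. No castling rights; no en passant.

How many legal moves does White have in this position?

4

White to move; king on h4.
In check: yes, from the black knight on g6.
Legal moves: Kh5, Kg5, Kh3, Kg3.
Count: 4.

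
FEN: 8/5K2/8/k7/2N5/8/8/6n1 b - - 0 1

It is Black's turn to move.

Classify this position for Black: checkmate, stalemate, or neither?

neither

Black to move; black king on a5.
In check: yes, from the white knight on c4.
Legal moves for Black: Ka6, Kb5, Kb4, Ka4.
Black is in check but has 4 legal moves → neither.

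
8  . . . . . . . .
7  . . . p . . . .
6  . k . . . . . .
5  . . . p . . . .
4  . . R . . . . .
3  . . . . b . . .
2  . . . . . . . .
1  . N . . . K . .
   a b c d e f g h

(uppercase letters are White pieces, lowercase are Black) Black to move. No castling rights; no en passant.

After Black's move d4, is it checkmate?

After d4: white king on f1; in check: no.
White is not in check, so this cannot be checkmate.

no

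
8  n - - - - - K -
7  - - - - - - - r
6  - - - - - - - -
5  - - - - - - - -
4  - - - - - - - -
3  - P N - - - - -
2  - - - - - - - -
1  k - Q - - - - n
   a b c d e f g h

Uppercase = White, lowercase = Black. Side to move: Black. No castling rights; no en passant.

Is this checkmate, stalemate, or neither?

checkmate

Black to move; black king on a1.
In check: yes, from the white queen on c1.
King squares — b1: attacked by Qc1; a2: attacked by Nc3; b2: attacked by Qc1.
Legal moves for Black: none.
In check with no legal moves → checkmate.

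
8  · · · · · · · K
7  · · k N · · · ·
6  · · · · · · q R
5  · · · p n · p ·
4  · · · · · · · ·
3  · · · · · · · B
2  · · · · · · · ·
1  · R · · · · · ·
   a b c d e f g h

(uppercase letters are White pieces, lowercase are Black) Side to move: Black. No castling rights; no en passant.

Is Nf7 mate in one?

After Nf7: white king on h8; in check: yes, from the black knight on f7.
King squares — g7: attacked by Qg6; h7: attacked by Qg6; g8: attacked by Qg6.
White has no legal moves → checkmate.

yes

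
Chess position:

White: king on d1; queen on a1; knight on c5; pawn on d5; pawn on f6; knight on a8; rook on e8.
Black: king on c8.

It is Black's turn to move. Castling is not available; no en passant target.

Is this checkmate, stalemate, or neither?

Black to move; black king on c8.
In check: yes, from the white rook on e8.
King squares — b7: attacked by Nc5; c7: attacked by Na8; d7: attacked by Nc5; b8: attacked by Re8; d8: attacked by Re8.
Legal moves for Black: none.
In check with no legal moves → checkmate.

checkmate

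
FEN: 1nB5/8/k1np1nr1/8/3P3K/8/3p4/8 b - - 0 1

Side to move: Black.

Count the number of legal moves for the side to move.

4

Black to move; king on a6.
In check: yes, from the white bishop on c8.
Legal moves: Ka7, Kb6, Kb5, Ka5.
Count: 4.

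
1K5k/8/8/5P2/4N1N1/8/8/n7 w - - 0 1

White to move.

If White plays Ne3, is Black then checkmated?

After Ne3: black king on h8; in check: no.
Black is not in check, so this cannot be checkmate.

no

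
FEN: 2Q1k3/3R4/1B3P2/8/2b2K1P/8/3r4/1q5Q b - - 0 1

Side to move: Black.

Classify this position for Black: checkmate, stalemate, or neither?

checkmate

Black to move; black king on e8.
In check: yes, from the white queen on c8.
King squares — d7: attacked by Qc8; e7: attacked by Pf6; f7: attacked by Rd7; d8: attacked by Bb6; f8: attacked by Qc8.
Legal moves for Black: none.
In check with no legal moves → checkmate.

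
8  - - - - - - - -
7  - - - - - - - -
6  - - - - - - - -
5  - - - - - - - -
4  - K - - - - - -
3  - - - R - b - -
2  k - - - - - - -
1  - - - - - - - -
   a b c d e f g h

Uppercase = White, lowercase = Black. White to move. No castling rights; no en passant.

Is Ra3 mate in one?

no

After Ra3: black king on a2; in check: yes, from the white rook on a3.
Black has 2 legal replies: Kb2, Kb1.
In check but a legal move exists → not checkmate.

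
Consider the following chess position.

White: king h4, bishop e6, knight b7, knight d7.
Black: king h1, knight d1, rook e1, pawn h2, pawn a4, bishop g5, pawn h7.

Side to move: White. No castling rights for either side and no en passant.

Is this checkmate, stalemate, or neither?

neither

White to move; white king on h4.
In check: yes, from the black bishop on g5.
Legal moves for White: Kh5, Kxg5, Kg4, Kh3, Kg3.
White is in check but has 5 legal moves → neither.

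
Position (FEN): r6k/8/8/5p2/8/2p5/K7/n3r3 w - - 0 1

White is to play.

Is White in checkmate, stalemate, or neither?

checkmate

White to move; white king on a2.
In check: yes, from the black rook on a8.
King squares — a1: attacked by Re1; b1: attacked by Re1; b2: attacked by Pc3; a3: attacked by Ra8; b3: attacked by Na1.
Legal moves for White: none.
In check with no legal moves → checkmate.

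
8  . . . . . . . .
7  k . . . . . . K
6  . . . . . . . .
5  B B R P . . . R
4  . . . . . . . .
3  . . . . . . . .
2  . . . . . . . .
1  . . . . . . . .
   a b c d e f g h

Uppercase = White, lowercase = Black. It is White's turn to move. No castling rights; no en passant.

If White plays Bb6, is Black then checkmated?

After Bb6: black king on a7; in check: yes, from the white bishop on b6.
Black has 4 legal replies: Kb8, Ka8, Kb7, Kxb6.
In check but a legal move exists → not checkmate.

no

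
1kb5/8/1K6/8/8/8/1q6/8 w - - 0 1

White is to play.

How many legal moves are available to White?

White to move; king on b6.
In check: yes, from the black queen on b2.
Legal moves: Kc6, Kc5, Ka5.
Count: 3.

3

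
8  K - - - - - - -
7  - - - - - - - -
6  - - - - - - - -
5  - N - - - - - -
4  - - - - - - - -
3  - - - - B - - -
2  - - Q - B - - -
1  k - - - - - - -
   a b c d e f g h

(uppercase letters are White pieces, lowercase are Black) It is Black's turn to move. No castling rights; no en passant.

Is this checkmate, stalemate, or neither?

Black to move; black king on a1.
In check: no.
King squares — b1: attacked by Qc2; a2: attacked by Qc2; b2: attacked by Qc2.
Legal moves for Black: none.
Not in check and no legal moves → stalemate.

stalemate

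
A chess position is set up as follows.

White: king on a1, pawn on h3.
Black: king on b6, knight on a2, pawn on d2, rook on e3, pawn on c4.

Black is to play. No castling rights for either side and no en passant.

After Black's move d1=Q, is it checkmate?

After d1=Q: white king on a1; in check: yes, from the black queen on d1.
White has 2 legal replies: Kb2, Kxa2.
In check but a legal move exists → not checkmate.

no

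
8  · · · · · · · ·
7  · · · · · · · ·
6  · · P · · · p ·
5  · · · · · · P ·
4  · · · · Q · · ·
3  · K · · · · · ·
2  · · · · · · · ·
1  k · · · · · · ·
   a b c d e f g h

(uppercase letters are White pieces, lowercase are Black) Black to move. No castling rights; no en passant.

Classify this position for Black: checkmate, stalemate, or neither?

Black to move; black king on a1.
In check: no.
King squares — b1: attacked by Qe4; a2: attacked by Kb3; b2: attacked by Kb3.
Legal moves for Black: none.
Not in check and no legal moves → stalemate.

stalemate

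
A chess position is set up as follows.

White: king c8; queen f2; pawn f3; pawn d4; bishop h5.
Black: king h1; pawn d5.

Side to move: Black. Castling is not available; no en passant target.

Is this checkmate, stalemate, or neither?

Black to move; black king on h1.
In check: no.
King squares — g1: attacked by Qf2; g2: attacked by Qf2; h2: attacked by Qf2.
Legal moves for Black: none.
Not in check and no legal moves → stalemate.

stalemate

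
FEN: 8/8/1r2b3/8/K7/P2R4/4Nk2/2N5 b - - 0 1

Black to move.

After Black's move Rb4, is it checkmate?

no

After Rb4: white king on a4; in check: yes, from the black rook on b4.
White has 3 legal replies: Ka5, Kxb4, axb4.
In check but a legal move exists → not checkmate.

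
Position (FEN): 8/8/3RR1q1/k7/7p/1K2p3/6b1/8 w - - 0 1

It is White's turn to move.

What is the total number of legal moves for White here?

White to move; king on b3.
In check: no.
Legal moves: Re8, Re7, Rxg6, Rf6, Re5+, Re4, Rxe3, Rd8, Rd7, Rc6, Rb6, Ra6+, Rd5+, Rd4, Rd3, Rd2, Rd1, Kc4, Kc3, Ka3, Kb2, Ka2.
Count: 22.

22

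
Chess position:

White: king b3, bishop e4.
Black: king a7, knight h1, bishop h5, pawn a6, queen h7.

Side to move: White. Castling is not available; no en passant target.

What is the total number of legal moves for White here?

White to move; king on b3.
In check: no.
Legal moves: Ba8, Bxh7, Bb7, Bg6, Bc6, Bf5, Bd5, Bf3, Bd3, Bg2, Bc2, Bxh1, Bb1, Kc4, Kb4, Ka4, Kc3, Ka3, Kc2, Kb2, Ka2.
Count: 21.

21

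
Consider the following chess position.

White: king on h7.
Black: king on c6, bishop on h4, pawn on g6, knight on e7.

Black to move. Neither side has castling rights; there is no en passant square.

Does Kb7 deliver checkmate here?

no

After Kb7: white king on h7; in check: no.
White is not in check, so this cannot be checkmate.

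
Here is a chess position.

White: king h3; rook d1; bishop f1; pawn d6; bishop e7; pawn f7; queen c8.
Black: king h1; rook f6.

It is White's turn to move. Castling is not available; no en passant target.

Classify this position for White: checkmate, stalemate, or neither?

neither

White to move; white king on h3.
In check: no.
Legal moves for White include: Qh8, Qg8, Qf8, Qe8, Qd8, Qb8, Qa8+, Qd7, Qc7, Qb7+, Qe6, Qc6+, Qa6, Qf5, Qc5, Qg4, Qc4, Qc3, ... (list truncated; more exist).
White has legal moves and is not in check → neither.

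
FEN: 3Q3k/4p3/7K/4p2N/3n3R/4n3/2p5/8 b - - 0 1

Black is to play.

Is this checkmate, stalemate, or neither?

Black to move; black king on h8.
In check: yes, from the white queen on d8.
King squares — g7: attacked by Nh5; h7: attacked by Kh6; g8: attacked by Qd8.
Legal moves for Black: none.
In check with no legal moves → checkmate.

checkmate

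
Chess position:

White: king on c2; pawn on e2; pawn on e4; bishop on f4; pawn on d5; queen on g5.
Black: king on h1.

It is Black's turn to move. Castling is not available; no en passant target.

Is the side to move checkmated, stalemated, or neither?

stalemate

Black to move; black king on h1.
In check: no.
King squares — g1: attacked by Qg5; g2: attacked by Qg5; h2: attacked by Bf4.
Legal moves for Black: none.
Not in check and no legal moves → stalemate.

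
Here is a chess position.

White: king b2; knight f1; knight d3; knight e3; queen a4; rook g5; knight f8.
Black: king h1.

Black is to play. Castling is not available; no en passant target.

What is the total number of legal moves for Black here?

0

Black to move; king on h1.
In check: no.
Legal moves: none.
Count: 0.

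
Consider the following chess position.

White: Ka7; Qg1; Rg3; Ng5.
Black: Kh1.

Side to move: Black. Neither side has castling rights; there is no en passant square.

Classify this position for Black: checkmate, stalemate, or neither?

Black to move; black king on h1.
In check: yes, from the white queen on g1.
King squares — g1: attacked by Rg3; g2: attacked by Qg1; h2: attacked by Qg1.
Legal moves for Black: none.
In check with no legal moves → checkmate.

checkmate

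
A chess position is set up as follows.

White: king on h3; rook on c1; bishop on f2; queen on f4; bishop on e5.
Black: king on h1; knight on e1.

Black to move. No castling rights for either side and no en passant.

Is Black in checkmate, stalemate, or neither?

stalemate

Black to move; black king on h1.
In check: no.
King squares — g1: attacked by Bf2; g2: attacked by Kh3; h2: attacked by Kh3.
Legal moves for Black: none.
Not in check and no legal moves → stalemate.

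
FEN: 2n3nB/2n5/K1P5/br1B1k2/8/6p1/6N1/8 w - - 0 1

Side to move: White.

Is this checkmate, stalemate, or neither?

checkmate

White to move; white king on a6.
In check: yes, from the black knight on c7.
King squares — a5: attacked by Rb5; b5: attacked by Nc7; b6: attacked by Ba5; a7: attacked by Nc8; b7: attacked by Rb5.
Legal moves for White: none.
In check with no legal moves → checkmate.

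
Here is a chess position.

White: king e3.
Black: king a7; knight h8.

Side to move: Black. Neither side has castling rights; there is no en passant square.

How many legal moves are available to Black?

7

Black to move; king on a7.
In check: no.
Legal moves: Nf7, Ng6, Kb8, Ka8, Kb7, Kb6, Ka6.
Count: 7.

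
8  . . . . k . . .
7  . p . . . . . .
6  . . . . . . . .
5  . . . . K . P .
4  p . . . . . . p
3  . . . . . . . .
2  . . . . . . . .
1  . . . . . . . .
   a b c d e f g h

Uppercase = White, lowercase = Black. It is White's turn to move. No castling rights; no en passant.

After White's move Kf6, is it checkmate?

After Kf6: black king on e8; in check: no.
Black is not in check, so this cannot be checkmate.

no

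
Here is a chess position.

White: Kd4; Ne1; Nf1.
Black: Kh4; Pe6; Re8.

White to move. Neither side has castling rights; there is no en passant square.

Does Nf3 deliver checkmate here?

After Nf3: black king on h4; in check: yes, from the white knight on f3.
Black has 3 legal replies: Kh5, Kg4, Kh3.
In check but a legal move exists → not checkmate.

no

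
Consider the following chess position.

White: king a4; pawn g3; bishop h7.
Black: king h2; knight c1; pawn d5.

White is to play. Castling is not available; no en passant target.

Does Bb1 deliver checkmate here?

no

After Bb1: black king on h2; in check: no.
Black is not in check, so this cannot be checkmate.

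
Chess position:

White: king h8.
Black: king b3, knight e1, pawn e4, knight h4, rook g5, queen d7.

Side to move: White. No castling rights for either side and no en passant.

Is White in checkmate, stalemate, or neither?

stalemate

White to move; white king on h8.
In check: no.
King squares — g7: attacked by Rg5; h7: attacked by Qd7; g8: attacked by Rg5.
Legal moves for White: none.
Not in check and no legal moves → stalemate.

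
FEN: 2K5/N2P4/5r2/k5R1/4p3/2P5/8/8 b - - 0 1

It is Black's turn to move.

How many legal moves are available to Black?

Black to move; king on a5.
In check: yes, from the white rook on g5.
Legal moves: Kb6, Ka6, Ka4, Rf5.
Count: 4.

4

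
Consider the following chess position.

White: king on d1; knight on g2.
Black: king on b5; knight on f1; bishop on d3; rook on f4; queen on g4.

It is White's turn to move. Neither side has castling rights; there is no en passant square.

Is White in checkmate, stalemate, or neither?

White to move; white king on d1.
In check: yes, from the black queen on g4.
Legal moves for White: Ke1, Kc1.
White is in check but has 2 legal moves → neither.

neither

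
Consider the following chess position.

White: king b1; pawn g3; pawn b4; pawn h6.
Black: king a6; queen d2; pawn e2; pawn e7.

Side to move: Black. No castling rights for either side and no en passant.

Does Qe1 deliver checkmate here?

After Qe1: white king on b1; in check: yes, from the black queen on e1.
White has 3 legal replies: Kc2, Kb2, Ka2.
In check but a legal move exists → not checkmate.

no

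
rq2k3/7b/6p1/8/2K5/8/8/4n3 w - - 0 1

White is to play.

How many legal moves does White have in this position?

White to move; king on c4.
In check: no.
Legal moves: Kd5, Kc5, Kd4, Kc3.
Count: 4.

4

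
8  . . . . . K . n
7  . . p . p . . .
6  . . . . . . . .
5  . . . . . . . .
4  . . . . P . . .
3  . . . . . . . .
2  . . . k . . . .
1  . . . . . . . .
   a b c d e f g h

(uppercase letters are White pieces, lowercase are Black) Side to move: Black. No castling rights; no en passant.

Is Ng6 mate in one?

no

After Ng6: white king on f8; in check: yes, from the black knight on g6.
White has 4 legal replies: Kg8, Ke8, Kg7, Kf7.
In check but a legal move exists → not checkmate.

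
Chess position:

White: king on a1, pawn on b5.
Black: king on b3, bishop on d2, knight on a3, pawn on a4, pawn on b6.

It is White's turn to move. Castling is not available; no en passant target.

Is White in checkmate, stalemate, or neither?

stalemate

White to move; white king on a1.
In check: no.
King squares — b1: attacked by Na3; a2: attacked by Kb3; b2: attacked by Kb3.
Legal moves for White: none.
Not in check and no legal moves → stalemate.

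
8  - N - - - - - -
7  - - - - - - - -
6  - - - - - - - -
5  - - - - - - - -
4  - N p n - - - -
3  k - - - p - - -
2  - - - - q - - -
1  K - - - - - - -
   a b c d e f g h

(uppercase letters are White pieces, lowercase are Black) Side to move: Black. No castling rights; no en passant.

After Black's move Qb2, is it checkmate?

yes

After Qb2: white king on a1; in check: yes, from the black queen on b2.
King squares — b1: attacked by Qb2; a2: attacked by Qb2; b2: attacked by Ka3.
White has no legal moves → checkmate.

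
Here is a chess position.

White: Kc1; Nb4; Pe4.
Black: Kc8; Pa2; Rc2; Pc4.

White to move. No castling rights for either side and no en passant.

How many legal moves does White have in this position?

White to move; king on c1.
In check: yes, from the black rook on c2.
Legal moves: Kxc2, Kd1, Nxc2.
Count: 3.

3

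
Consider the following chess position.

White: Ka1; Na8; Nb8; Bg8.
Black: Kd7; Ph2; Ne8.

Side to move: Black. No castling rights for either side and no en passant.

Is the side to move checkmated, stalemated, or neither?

Black to move; black king on d7.
In check: yes, from the white knight on b8.
Legal moves for Black: Kd8, Kc8, Ke7, Kd6.
Black is in check but has 4 legal moves → neither.

neither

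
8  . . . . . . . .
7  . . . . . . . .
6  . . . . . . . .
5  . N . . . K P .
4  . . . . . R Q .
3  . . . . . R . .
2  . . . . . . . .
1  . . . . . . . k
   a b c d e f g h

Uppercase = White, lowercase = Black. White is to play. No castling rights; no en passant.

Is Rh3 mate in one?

After Rh3: black king on h1; in check: yes, from the white rook on h3.
King squares — g1: attacked by Qg4; g2: attacked by Qg4; h2: attacked by Rh3.
Black has no legal moves → checkmate.

yes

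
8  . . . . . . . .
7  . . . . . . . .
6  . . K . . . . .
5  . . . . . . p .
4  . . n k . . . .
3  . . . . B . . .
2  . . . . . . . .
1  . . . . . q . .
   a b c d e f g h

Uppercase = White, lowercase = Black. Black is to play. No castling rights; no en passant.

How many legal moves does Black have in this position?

6

Black to move; king on d4.
In check: yes, from the white bishop on e3.
Legal moves: Ke5, Ke4, Kxe3, Kd3, Kc3, Nxe3.
Count: 6.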